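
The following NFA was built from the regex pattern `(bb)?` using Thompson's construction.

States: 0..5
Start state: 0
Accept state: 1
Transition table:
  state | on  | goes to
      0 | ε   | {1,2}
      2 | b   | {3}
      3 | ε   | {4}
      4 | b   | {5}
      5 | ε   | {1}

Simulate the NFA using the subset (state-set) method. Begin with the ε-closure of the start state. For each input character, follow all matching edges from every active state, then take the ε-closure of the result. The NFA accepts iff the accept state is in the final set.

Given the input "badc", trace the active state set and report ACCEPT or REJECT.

S₀ = ε-closure({0}) = {0,1,2}
'b' @ 1: {3,4}
'a' @ 2: {}  — state set empty
rest 'dc' ignored (set empty)
after full input: {}  (accept=1 not in)

Answer: REJECT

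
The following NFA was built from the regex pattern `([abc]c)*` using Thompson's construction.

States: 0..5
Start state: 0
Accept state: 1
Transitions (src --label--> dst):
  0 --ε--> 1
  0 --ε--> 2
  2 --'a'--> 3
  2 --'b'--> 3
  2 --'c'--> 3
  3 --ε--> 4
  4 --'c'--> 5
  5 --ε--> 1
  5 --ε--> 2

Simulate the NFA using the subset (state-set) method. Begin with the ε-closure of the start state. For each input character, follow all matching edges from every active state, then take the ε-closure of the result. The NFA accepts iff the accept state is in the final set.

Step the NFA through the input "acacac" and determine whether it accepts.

Answer: ACCEPT

Steps:
initial (ε-close {0}): {0,1,2}
'a' @ 1: {3,4}
'c' @ 2: {1,2,5}  ✓accept
'a' @ 3: {3,4}
'c' @ 4: {1,2,5}  ✓accept
'a' @ 5: {3,4}
'c' @ 6: {1,2,5}  ✓accept
final: {1,2,5}; accept 1 in set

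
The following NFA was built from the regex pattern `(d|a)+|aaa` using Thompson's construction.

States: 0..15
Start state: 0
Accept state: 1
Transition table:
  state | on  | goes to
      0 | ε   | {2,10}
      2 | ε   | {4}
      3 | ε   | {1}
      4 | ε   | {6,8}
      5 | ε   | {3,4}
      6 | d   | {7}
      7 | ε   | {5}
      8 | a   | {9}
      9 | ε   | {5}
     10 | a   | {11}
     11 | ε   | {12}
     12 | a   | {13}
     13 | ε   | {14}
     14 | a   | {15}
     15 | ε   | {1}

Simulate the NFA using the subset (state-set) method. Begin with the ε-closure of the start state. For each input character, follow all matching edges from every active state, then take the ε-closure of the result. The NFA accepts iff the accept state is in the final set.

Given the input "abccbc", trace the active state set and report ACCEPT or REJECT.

start: ε-closure({0}) = {0,2,4,6,8,10}
'a' @ 1: {1,3,4,5,6,8,9,11,12}  (accept∈set)
'b' @ 2: {}  — state set empty
rest 'ccbc' ignored (set empty)
final: {}; accept 1 not in set

Answer: REJECT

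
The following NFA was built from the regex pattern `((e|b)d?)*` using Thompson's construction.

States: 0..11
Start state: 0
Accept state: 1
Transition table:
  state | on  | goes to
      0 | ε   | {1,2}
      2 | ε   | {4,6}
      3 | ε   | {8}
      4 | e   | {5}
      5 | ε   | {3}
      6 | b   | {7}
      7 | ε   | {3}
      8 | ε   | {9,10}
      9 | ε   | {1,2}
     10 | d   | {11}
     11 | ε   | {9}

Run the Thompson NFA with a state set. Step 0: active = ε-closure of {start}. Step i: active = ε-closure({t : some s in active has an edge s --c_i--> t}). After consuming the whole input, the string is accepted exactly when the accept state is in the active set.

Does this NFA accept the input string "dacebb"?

S₀ = ε-closure({0}) = {0,1,2,4,6}
'd' @ 1: {}  — state set empty
rest 'acebb' ignored (set empty)
end set {} — state 1 not in

Answer: REJECT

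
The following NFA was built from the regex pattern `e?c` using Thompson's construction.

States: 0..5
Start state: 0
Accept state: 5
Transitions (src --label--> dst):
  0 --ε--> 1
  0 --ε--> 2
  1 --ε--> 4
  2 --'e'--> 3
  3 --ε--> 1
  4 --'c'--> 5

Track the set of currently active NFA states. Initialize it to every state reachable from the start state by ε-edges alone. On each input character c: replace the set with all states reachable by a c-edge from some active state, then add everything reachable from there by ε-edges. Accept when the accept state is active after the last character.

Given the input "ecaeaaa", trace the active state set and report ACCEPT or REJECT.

initial (ε-close {0}): {0,1,2,4}
'e' @ 1: {1,3,4}
'c' @ 2: {5}  [accepting]
'a' @ 3: {}  — dead — no transitions
rest 'eaaa' ignored (set empty)
end set {} — state 5 not in

Answer: REJECT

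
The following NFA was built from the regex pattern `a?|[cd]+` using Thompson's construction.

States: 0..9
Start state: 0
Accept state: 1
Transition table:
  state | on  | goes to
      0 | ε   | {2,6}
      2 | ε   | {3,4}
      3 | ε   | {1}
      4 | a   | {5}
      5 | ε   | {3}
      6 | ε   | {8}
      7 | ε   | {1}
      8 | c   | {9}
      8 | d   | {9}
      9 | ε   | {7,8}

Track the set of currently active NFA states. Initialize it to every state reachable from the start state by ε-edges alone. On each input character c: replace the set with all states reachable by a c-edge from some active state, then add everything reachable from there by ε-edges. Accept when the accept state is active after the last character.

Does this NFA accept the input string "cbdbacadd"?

Answer: REJECT

Steps:
S₀ = ε-closure({0}) = {0,1,2,3,4,6,8}
'c' @ 1: {1,7,8,9}  ✓accept
'b' @ 2: {}  — state set empty
rest 'dbacadd' ignored (set empty)
final: {}; accept 1 not in set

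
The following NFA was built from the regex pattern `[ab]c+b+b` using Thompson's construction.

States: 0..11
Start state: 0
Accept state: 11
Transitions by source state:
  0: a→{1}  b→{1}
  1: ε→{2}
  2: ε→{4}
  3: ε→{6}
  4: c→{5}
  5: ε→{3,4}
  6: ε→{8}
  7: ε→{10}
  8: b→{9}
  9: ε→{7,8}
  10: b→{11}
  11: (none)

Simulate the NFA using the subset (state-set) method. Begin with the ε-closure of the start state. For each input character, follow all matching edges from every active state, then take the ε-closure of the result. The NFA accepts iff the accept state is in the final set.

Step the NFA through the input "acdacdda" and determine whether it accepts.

start: ε-closure({0}) = {0}
'a' @ 1: {1,2,4}
'c' @ 2: {3,4,5,6,8}
'd' @ 3: {}  — no active states
rest 'acdda' ignored (set empty)
after full input: {}  (accept=11 not in)

Answer: REJECT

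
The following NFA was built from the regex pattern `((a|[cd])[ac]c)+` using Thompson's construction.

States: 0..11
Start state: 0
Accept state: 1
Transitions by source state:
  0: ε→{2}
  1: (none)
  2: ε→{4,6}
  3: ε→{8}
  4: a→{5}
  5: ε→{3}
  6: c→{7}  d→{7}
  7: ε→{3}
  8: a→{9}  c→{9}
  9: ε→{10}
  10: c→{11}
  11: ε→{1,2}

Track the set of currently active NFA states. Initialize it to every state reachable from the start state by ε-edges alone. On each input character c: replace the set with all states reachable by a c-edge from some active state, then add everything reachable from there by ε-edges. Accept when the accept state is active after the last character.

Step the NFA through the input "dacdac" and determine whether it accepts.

Answer: ACCEPT

Derivation:
S₀ = ε-closure({0}) = {0,2,4,6}
'd' @ 1: {3,7,8}
'a' @ 2: {9,10}
'c' @ 3: {1,2,4,6,11}  ✓accept
'd' @ 4: {3,7,8}
'a' @ 5: {9,10}
'c' @ 6: {1,2,4,6,11}  ✓accept
final: {1,2,4,6,11}; accept 1 in set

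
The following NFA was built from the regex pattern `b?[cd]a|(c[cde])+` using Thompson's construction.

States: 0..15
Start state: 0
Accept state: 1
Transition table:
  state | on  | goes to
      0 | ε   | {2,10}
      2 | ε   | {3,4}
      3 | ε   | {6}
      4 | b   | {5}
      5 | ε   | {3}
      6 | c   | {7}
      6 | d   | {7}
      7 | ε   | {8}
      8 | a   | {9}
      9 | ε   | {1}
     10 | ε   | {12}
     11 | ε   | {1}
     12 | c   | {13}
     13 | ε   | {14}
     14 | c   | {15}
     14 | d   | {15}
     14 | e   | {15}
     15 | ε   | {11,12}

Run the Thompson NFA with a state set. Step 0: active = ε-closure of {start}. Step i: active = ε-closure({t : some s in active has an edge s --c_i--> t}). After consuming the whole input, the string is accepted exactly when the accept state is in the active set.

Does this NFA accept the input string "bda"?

Answer: ACCEPT

Steps:
initial (ε-close {0}): {0,2,3,4,6,10,12}
'b' @ 1: {3,5,6}
'd' @ 2: {7,8}
'a' @ 3: {1,9}  (accept∈set)
final: {1,9}; accept 1 in set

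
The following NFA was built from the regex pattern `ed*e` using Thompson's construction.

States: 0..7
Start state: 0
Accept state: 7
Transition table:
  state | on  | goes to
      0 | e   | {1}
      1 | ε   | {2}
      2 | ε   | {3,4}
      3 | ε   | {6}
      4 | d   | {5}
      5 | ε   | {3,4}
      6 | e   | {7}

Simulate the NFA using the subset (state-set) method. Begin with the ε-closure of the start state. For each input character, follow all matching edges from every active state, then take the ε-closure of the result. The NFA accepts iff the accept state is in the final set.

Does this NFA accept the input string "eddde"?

Answer: ACCEPT

Trace:
initial (ε-close {0}): {0}
'e' @ 1: {1,2,3,4,6}
'd' @ 2: {3,4,5,6}
'd' @ 3: {3,4,5,6}
'd' @ 4: {3,4,5,6}
'e' @ 5: {7}  (accept∈set)
end set {7} — state 7 in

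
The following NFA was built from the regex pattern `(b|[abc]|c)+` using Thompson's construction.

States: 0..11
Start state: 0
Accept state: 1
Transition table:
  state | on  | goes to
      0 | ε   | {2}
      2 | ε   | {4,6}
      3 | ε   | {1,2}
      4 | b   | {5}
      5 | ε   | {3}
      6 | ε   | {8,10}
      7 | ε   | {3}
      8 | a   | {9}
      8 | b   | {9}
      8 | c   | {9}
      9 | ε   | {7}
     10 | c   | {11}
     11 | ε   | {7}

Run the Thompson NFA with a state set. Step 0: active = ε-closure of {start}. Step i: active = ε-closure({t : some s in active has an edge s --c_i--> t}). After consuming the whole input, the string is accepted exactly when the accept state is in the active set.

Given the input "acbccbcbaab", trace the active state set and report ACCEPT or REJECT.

start: ε-closure({0}) = {0,2,4,6,8,10}
'a' @ 1: {1,2,3,4,6,7,8,9,10}  ✓accept
'c' @ 2: {1,2,3,4,6,7,8,9,10,11}  ✓accept
'b' @ 3: {1,2,3,4,5,6,7,8,9,10}  ✓accept
'c' @ 4: {1,2,3,4,6,7,8,9,10,11}  ✓accept
'c' @ 5: {1,2,3,4,6,7,8,9,10,11}  ✓accept
'b' @ 6: {1,2,3,4,5,6,7,8,9,10}  ✓accept
'c' @ 7: {1,2,3,4,6,7,8,9,10,11}  ✓accept
'b' @ 8: {1,2,3,4,5,6,7,8,9,10}  ✓accept
'a' @ 9: {1,2,3,4,6,7,8,9,10}  ✓accept
'a' @ 10: {1,2,3,4,6,7,8,9,10}  ✓accept
'b' @ 11: {1,2,3,4,5,6,7,8,9,10}  ✓accept
final: {1,2,3,4,5,6,7,8,9,10}; accept 1 in set

Answer: ACCEPT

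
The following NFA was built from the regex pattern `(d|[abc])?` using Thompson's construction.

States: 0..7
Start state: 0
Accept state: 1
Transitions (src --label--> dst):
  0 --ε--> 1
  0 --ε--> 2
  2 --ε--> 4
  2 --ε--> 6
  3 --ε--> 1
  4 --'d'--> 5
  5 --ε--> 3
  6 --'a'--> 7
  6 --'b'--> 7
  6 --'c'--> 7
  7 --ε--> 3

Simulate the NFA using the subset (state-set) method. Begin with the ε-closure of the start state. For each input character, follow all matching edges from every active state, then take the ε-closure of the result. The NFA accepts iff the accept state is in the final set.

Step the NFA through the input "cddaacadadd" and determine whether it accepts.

S₀ = ε-closure({0}) = {0,1,2,4,6}
'c' @ 1: {1,3,7}  [accepting]
'd' @ 2: {}  — no active states
rest 'daacadadd' ignored (set empty)
end set {} — state 1 not in

Answer: REJECT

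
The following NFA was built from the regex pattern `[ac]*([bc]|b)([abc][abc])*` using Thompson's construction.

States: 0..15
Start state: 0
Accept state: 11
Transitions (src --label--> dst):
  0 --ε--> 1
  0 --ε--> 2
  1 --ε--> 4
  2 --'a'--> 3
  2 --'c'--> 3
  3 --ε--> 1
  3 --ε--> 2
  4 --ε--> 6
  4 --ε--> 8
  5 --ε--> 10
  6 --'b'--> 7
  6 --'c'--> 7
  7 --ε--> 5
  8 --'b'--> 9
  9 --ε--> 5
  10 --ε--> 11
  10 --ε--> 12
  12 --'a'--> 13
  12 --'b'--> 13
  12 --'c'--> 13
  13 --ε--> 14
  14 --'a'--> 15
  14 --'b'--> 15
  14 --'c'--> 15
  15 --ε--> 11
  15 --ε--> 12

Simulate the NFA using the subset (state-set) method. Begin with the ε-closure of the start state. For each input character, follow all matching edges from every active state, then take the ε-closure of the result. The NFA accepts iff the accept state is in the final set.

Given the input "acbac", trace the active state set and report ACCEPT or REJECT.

S₀ = ε-closure({0}) = {0,1,2,4,6,8}
'a' @ 1: {1,2,3,4,6,8}
'c' @ 2: {1,2,3,4,5,6,7,8,10,11,12}  [accepting]
'b' @ 3: {5,7,9,10,11,12,13,14}  [accepting]
'a' @ 4: {11,12,13,14,15}  [accepting]
'c' @ 5: {11,12,13,14,15}  [accepting]
final: {11,12,13,14,15}; accept 11 in set

Answer: ACCEPT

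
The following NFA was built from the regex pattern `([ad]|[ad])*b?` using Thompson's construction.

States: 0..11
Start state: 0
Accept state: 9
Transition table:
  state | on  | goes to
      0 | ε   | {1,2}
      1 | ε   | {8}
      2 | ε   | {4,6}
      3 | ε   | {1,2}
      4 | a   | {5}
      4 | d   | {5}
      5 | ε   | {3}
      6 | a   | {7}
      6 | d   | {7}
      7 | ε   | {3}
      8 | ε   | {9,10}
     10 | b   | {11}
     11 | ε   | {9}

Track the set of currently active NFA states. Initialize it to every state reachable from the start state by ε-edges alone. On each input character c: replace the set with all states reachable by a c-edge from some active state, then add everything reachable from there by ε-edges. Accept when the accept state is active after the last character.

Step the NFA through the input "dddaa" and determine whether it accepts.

Answer: ACCEPT

Trace:
S₀ = ε-closure({0}) = {0,1,2,4,6,8,9,10}
'd' @ 1: {1,2,3,4,5,6,7,8,9,10}  [accepting]
'd' @ 2: {1,2,3,4,5,6,7,8,9,10}  [accepting]
'd' @ 3: {1,2,3,4,5,6,7,8,9,10}  [accepting]
'a' @ 4: {1,2,3,4,5,6,7,8,9,10}  [accepting]
'a' @ 5: {1,2,3,4,5,6,7,8,9,10}  [accepting]
end set {1,2,3,4,5,6,7,8,9,10} — state 9 in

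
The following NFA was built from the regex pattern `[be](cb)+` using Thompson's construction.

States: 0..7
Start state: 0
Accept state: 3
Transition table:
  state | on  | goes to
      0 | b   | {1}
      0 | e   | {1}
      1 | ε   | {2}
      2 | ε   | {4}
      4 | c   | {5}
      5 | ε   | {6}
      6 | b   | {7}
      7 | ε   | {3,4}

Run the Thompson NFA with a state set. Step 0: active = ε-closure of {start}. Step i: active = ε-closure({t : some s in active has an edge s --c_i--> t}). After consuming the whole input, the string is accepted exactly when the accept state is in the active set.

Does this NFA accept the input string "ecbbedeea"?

Answer: REJECT

Trace:
initial (ε-close {0}): {0}
'e' @ 1: {1,2,4}
'c' @ 2: {5,6}
'b' @ 3: {3,4,7}  [accepting]
'b' @ 4: {}  — dead — no transitions
rest 'edeea' ignored (set empty)
final: {}; accept 3 not in set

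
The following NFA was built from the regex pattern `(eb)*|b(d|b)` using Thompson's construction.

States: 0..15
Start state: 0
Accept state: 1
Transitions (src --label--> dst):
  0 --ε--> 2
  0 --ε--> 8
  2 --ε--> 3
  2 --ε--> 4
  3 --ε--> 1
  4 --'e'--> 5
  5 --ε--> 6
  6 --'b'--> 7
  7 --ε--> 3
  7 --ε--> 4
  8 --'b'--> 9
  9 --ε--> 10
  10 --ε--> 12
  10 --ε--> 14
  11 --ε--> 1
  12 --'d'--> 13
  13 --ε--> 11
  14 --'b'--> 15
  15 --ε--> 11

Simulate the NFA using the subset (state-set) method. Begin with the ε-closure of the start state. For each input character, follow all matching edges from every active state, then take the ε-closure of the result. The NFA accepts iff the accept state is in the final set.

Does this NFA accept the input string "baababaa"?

initial (ε-close {0}): {0,1,2,3,4,8}
'b' @ 1: {9,10,12,14}
'a' @ 2: {}  — state set empty
rest 'ababaa' ignored (set empty)
end set {} — state 1 not in

Answer: REJECT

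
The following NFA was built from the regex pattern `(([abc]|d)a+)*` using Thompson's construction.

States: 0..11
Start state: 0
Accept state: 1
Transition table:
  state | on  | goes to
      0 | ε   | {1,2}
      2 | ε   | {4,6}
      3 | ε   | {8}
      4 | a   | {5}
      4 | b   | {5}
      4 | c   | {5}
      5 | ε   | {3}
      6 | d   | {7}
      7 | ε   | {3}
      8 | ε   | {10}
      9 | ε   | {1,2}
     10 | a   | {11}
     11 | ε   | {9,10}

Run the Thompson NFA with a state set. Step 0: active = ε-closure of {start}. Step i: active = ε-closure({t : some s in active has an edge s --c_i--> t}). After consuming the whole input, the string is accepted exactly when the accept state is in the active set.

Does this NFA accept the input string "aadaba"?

Answer: ACCEPT

Trace:
initial (ε-close {0}): {0,1,2,4,6}
'a' @ 1: {3,5,8,10}
'a' @ 2: {1,2,4,6,9,10,11}  (accept∈set)
'd' @ 3: {3,7,8,10}
'a' @ 4: {1,2,4,6,9,10,11}  (accept∈set)
'b' @ 5: {3,5,8,10}
'a' @ 6: {1,2,4,6,9,10,11}  (accept∈set)
final: {1,2,4,6,9,10,11}; accept 1 in set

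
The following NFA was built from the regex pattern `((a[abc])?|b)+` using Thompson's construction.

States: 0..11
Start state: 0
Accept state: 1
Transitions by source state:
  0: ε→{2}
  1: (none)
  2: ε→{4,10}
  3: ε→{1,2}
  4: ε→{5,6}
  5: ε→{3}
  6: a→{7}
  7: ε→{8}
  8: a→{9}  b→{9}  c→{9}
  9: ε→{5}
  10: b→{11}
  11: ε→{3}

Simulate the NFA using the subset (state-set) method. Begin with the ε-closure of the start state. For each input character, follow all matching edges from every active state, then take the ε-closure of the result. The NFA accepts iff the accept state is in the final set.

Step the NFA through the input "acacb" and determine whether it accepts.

initial (ε-close {0}): {0,1,2,3,4,5,6,10}
'a' @ 1: {7,8}
'c' @ 2: {1,2,3,4,5,6,9,10}  [accepting]
'a' @ 3: {7,8}
'c' @ 4: {1,2,3,4,5,6,9,10}  [accepting]
'b' @ 5: {1,2,3,4,5,6,10,11}  [accepting]
end set {1,2,3,4,5,6,10,11} — state 1 in

Answer: ACCEPT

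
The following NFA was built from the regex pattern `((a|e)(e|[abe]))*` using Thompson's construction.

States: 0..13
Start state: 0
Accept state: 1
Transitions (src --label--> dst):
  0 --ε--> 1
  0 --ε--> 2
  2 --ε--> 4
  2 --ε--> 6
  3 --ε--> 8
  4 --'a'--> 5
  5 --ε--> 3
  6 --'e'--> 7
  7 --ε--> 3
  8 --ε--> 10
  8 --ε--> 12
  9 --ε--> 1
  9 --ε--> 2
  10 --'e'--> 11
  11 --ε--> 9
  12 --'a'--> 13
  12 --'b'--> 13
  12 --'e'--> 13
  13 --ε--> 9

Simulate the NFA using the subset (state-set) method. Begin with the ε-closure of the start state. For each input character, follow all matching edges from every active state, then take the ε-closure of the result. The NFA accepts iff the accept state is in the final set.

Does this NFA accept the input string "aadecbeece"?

Answer: REJECT

Steps:
start: ε-closure({0}) = {0,1,2,4,6}
'a' @ 1: {3,5,8,10,12}
'a' @ 2: {1,2,4,6,9,13}  (accept∈set)
'd' @ 3: {}  — dead — no transitions
rest 'ecbeece' ignored (set empty)
end set {} — state 1 not in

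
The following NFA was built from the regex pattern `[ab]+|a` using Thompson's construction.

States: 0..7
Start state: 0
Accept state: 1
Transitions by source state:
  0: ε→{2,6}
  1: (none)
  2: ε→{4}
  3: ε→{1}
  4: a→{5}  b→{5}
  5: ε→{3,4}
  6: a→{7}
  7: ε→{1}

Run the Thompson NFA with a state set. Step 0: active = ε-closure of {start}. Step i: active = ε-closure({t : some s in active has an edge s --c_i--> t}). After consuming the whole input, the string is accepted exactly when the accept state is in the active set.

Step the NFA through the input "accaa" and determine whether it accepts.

Answer: REJECT

Derivation:
start: ε-closure({0}) = {0,2,4,6}
'a' @ 1: {1,3,4,5,7}  [accepting]
'c' @ 2: {}  — no active states
rest 'caa' ignored (set empty)
end set {} — state 1 not in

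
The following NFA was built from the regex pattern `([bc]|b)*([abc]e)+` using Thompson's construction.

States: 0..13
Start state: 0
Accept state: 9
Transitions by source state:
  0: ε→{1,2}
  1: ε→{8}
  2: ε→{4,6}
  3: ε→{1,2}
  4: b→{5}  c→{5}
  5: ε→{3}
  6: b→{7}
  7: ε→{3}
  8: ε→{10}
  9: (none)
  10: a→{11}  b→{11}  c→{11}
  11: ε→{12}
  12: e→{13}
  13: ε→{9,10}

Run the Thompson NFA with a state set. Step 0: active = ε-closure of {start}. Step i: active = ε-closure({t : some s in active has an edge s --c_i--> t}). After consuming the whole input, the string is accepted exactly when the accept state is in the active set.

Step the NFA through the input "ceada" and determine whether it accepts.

S₀ = ε-closure({0}) = {0,1,2,4,6,8,10}
'c' @ 1: {1,2,3,4,5,6,8,10,11,12}
'e' @ 2: {9,10,13}  [accepting]
'a' @ 3: {11,12}
'd' @ 4: {}  — dead — no transitions
rest 'a' ignored (set empty)
final: {}; accept 9 not in set

Answer: REJECT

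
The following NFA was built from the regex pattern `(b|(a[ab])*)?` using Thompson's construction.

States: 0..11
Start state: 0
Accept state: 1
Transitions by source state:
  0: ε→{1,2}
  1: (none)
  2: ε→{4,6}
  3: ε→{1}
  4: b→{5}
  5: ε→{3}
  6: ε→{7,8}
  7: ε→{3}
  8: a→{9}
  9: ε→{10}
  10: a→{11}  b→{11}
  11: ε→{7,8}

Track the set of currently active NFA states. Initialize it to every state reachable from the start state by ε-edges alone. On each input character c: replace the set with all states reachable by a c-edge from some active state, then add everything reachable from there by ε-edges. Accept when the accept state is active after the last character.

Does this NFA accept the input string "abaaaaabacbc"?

Answer: REJECT

Steps:
S₀ = ε-closure({0}) = {0,1,2,3,4,6,7,8}
'a' @ 1: {9,10}
'b' @ 2: {1,3,7,8,11}  [accepting]
'a' @ 3: {9,10}
'a' @ 4: {1,3,7,8,11}  [accepting]
'a' @ 5: {9,10}
'a' @ 6: {1,3,7,8,11}  [accepting]
'a' @ 7: {9,10}
'b' @ 8: {1,3,7,8,11}  [accepting]
'a' @ 9: {9,10}
'c' @ 10: {}  — no active states
rest 'bc' ignored (set empty)
after full input: {}  (accept=1 not in)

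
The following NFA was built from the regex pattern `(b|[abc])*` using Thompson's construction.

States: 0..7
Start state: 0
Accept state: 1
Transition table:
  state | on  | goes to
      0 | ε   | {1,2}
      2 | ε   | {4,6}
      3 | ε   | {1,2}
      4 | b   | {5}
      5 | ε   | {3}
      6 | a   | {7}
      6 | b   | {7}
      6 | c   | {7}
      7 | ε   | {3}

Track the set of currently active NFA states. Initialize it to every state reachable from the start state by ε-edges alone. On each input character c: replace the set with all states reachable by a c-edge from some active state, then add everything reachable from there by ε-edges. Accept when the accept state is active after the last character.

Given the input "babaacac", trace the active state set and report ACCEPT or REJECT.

Answer: ACCEPT

Steps:
initial (ε-close {0}): {0,1,2,4,6}
'b' @ 1: {1,2,3,4,5,6,7}  ✓accept
'a' @ 2: {1,2,3,4,6,7}  ✓accept
'b' @ 3: {1,2,3,4,5,6,7}  ✓accept
'a' @ 4: {1,2,3,4,6,7}  ✓accept
'a' @ 5: {1,2,3,4,6,7}  ✓accept
'c' @ 6: {1,2,3,4,6,7}  ✓accept
'a' @ 7: {1,2,3,4,6,7}  ✓accept
'c' @ 8: {1,2,3,4,6,7}  ✓accept
final: {1,2,3,4,6,7}; accept 1 in set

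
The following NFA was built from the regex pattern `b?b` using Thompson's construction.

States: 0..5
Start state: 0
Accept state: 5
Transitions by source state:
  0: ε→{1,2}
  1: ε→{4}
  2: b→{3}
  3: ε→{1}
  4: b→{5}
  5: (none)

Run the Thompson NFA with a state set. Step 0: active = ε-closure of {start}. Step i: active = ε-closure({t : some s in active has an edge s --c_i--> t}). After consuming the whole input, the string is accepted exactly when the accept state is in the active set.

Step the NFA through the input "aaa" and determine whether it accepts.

initial (ε-close {0}): {0,1,2,4}
'a' @ 1: {}  — state set empty
rest 'aa' ignored (set empty)
final: {}; accept 5 not in set

Answer: REJECT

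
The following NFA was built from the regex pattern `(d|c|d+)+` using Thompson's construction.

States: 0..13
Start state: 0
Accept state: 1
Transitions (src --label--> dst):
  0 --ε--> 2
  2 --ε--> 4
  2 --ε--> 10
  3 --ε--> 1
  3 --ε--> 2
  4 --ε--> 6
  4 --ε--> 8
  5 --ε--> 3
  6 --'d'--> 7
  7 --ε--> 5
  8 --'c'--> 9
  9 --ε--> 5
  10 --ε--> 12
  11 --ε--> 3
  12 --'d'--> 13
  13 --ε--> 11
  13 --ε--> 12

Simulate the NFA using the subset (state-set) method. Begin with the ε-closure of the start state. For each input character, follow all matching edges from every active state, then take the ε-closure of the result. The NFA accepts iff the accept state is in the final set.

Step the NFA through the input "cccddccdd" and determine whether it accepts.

S₀ = ε-closure({0}) = {0,2,4,6,8,10,12}
'c' @ 1: {1,2,3,4,5,6,8,9,10,12}  ✓accept
'c' @ 2: {1,2,3,4,5,6,8,9,10,12}  ✓accept
'c' @ 3: {1,2,3,4,5,6,8,9,10,12}  ✓accept
'd' @ 4: {1,2,3,4,5,6,7,8,10,11,12,13}  ✓accept
'd' @ 5: {1,2,3,4,5,6,7,8,10,11,12,13}  ✓accept
'c' @ 6: {1,2,3,4,5,6,8,9,10,12}  ✓accept
'c' @ 7: {1,2,3,4,5,6,8,9,10,12}  ✓accept
'd' @ 8: {1,2,3,4,5,6,7,8,10,11,12,13}  ✓accept
'd' @ 9: {1,2,3,4,5,6,7,8,10,11,12,13}  ✓accept
after full input: {1,2,3,4,5,6,7,8,10,11,12,13}  (accept=1 in)

Answer: ACCEPT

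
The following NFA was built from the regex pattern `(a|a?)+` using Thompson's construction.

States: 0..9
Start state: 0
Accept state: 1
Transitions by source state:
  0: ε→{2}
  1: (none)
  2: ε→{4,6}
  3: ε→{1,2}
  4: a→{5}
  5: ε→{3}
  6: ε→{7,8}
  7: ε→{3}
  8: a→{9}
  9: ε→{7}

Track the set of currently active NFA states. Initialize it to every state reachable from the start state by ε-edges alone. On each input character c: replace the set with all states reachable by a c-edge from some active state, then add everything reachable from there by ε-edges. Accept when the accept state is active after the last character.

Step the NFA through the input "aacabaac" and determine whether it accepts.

start: ε-closure({0}) = {0,1,2,3,4,6,7,8}
'a' @ 1: {1,2,3,4,5,6,7,8,9}  ✓accept
'a' @ 2: {1,2,3,4,5,6,7,8,9}  ✓accept
'c' @ 3: {}  — no active states
rest 'abaac' ignored (set empty)
end set {} — state 1 not in

Answer: REJECT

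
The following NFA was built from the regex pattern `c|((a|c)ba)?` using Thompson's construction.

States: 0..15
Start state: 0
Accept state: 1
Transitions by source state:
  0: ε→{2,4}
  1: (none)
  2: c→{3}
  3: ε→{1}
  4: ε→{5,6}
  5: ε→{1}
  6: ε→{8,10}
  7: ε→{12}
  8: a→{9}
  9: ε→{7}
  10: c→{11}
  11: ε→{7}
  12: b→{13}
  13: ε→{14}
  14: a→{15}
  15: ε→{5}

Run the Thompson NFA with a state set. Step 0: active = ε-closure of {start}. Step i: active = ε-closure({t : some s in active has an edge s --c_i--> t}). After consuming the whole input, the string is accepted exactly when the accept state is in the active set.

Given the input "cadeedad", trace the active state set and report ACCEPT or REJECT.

S₀ = ε-closure({0}) = {0,1,2,4,5,6,8,10}
'c' @ 1: {1,3,7,11,12}  ✓accept
'a' @ 2: {}  — dead — no transitions
rest 'deedad' ignored (set empty)
final: {}; accept 1 not in set

Answer: REJECT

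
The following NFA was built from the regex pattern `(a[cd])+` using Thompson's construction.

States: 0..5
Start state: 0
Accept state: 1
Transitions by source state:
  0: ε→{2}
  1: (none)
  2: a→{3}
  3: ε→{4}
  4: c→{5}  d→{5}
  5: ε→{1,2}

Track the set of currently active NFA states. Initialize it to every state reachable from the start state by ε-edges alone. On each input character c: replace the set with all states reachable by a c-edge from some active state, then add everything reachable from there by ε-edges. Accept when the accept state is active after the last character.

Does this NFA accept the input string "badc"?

Answer: REJECT

Steps:
S₀ = ε-closure({0}) = {0,2}
'b' @ 1: {}  — dead — no transitions
rest 'adc' ignored (set empty)
final: {}; accept 1 not in set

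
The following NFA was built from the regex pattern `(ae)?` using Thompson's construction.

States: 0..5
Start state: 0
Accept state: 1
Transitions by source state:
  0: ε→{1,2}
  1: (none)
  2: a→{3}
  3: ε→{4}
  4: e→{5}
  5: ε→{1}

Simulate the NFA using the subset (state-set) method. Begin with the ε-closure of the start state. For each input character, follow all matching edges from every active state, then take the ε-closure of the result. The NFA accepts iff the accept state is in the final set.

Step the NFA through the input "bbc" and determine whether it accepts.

Answer: REJECT

Steps:
initial (ε-close {0}): {0,1,2}
'b' @ 1: {}  — no active states
rest 'bc' ignored (set empty)
after full input: {}  (accept=1 not in)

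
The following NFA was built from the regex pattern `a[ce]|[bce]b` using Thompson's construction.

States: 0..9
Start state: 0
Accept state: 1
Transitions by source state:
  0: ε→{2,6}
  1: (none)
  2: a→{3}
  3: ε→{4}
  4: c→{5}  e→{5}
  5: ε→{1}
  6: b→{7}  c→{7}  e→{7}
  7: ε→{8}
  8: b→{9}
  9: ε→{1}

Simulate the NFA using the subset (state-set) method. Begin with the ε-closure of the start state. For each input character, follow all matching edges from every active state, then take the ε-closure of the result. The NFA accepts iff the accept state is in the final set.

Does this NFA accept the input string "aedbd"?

start: ε-closure({0}) = {0,2,6}
'a' @ 1: {3,4}
'e' @ 2: {1,5}  [accepting]
'd' @ 3: {}  — no active states
rest 'bd' ignored (set empty)
after full input: {}  (accept=1 not in)

Answer: REJECT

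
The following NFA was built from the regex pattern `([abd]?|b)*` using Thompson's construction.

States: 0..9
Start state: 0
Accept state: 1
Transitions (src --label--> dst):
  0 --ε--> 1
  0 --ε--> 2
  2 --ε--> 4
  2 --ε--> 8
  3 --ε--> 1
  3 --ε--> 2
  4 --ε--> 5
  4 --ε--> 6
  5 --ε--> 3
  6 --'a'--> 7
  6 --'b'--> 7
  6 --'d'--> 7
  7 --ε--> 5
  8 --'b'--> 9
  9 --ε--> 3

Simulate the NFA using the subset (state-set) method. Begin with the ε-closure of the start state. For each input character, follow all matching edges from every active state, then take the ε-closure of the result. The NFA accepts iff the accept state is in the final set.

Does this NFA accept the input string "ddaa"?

Answer: ACCEPT

Derivation:
S₀ = ε-closure({0}) = {0,1,2,3,4,5,6,8}
'd' @ 1: {1,2,3,4,5,6,7,8}  (accept∈set)
'd' @ 2: {1,2,3,4,5,6,7,8}  (accept∈set)
'a' @ 3: {1,2,3,4,5,6,7,8}  (accept∈set)
'a' @ 4: {1,2,3,4,5,6,7,8}  (accept∈set)
final: {1,2,3,4,5,6,7,8}; accept 1 in set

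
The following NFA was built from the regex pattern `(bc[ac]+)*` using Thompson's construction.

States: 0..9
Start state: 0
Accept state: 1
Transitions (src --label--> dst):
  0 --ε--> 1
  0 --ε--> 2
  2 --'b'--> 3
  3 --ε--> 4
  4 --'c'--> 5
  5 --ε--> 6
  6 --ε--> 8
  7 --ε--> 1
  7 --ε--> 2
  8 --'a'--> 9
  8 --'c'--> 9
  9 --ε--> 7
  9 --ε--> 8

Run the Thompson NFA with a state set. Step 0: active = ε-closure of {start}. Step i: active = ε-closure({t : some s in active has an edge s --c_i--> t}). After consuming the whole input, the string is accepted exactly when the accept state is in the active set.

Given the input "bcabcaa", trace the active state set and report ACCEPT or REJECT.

initial (ε-close {0}): {0,1,2}
'b' @ 1: {3,4}
'c' @ 2: {5,6,8}
'a' @ 3: {1,2,7,8,9}  [accepting]
'b' @ 4: {3,4}
'c' @ 5: {5,6,8}
'a' @ 6: {1,2,7,8,9}  [accepting]
'a' @ 7: {1,2,7,8,9}  [accepting]
final: {1,2,7,8,9}; accept 1 in set

Answer: ACCEPT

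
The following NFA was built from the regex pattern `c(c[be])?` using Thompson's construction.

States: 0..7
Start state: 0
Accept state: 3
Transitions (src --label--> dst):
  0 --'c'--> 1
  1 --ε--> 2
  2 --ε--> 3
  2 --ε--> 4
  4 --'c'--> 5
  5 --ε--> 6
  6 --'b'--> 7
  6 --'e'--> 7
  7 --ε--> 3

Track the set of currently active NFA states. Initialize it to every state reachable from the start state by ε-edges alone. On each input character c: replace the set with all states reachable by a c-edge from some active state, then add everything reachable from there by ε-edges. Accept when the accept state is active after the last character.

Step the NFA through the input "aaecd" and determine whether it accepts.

start: ε-closure({0}) = {0}
'a' @ 1: {}  — state set empty
rest 'aecd' ignored (set empty)
final: {}; accept 3 not in set

Answer: REJECT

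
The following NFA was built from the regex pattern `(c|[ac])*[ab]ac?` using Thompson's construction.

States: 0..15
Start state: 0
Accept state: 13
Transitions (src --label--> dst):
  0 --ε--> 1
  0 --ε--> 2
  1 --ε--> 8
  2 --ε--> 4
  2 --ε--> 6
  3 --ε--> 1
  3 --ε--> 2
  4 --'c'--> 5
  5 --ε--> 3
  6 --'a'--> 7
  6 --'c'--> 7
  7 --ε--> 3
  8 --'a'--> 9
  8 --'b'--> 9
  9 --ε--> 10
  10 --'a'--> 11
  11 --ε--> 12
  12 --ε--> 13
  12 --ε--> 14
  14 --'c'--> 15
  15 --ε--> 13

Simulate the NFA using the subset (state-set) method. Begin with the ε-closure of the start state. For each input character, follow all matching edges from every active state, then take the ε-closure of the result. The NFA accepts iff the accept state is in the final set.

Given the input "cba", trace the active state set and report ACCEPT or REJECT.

Answer: ACCEPT

Derivation:
start: ε-closure({0}) = {0,1,2,4,6,8}
'c' @ 1: {1,2,3,4,5,6,7,8}
'b' @ 2: {9,10}
'a' @ 3: {11,12,13,14}  [accepting]
after full input: {11,12,13,14}  (accept=13 in)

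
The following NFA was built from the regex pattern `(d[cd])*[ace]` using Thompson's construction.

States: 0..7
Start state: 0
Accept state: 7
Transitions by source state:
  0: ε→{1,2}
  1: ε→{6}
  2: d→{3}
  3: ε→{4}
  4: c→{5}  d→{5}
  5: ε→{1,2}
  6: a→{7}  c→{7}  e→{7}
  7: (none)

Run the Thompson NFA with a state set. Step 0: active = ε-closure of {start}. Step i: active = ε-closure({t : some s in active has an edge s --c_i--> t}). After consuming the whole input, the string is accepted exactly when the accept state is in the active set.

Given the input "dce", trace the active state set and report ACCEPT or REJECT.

start: ε-closure({0}) = {0,1,2,6}
'd' @ 1: {3,4}
'c' @ 2: {1,2,5,6}
'e' @ 3: {7}  (accept∈set)
final: {7}; accept 7 in set

Answer: ACCEPT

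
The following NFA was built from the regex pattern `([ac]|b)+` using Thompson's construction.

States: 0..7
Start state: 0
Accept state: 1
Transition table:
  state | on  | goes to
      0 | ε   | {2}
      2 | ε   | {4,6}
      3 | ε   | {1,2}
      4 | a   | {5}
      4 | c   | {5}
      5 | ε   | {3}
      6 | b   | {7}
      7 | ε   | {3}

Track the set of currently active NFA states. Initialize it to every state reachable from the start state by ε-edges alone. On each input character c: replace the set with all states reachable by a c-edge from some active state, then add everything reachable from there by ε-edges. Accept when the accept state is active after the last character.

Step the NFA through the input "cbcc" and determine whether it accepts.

Answer: ACCEPT

Derivation:
start: ε-closure({0}) = {0,2,4,6}
'c' @ 1: {1,2,3,4,5,6}  (accept∈set)
'b' @ 2: {1,2,3,4,6,7}  (accept∈set)
'c' @ 3: {1,2,3,4,5,6}  (accept∈set)
'c' @ 4: {1,2,3,4,5,6}  (accept∈set)
end set {1,2,3,4,5,6} — state 1 in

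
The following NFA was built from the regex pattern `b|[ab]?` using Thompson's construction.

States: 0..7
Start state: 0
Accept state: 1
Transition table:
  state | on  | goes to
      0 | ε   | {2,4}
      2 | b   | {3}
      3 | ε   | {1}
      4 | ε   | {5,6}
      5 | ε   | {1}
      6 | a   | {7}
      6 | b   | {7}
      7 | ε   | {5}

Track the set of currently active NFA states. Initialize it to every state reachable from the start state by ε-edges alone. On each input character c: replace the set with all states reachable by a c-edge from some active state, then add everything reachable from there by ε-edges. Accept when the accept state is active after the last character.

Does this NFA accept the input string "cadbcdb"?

initial (ε-close {0}): {0,1,2,4,5,6}
'c' @ 1: {}  — no active states
rest 'adbcdb' ignored (set empty)
after full input: {}  (accept=1 not in)

Answer: REJECT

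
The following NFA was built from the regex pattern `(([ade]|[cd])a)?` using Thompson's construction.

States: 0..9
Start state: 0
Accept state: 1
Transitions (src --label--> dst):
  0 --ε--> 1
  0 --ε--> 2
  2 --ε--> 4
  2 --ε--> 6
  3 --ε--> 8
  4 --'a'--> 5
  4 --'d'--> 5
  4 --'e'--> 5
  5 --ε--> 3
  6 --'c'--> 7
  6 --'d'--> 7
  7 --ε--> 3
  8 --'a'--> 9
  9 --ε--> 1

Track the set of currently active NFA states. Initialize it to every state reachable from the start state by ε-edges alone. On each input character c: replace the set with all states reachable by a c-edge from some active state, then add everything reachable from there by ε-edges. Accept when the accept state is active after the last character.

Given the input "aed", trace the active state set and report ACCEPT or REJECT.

Answer: REJECT

Derivation:
start: ε-closure({0}) = {0,1,2,4,6}
'a' @ 1: {3,5,8}
'e' @ 2: {}  — no active states
rest 'd' ignored (set empty)
after full input: {}  (accept=1 not in)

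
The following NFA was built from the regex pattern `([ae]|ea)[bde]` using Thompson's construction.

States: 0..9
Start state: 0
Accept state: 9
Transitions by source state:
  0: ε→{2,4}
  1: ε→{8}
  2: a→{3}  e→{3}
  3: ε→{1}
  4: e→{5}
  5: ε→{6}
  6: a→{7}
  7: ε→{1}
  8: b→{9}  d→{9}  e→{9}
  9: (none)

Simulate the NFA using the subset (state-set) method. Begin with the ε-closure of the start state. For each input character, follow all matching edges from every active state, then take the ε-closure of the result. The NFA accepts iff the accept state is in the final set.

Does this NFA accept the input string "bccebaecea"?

initial (ε-close {0}): {0,2,4}
'b' @ 1: {}  — dead — no transitions
rest 'ccebaecea' ignored (set empty)
after full input: {}  (accept=9 not in)

Answer: REJECT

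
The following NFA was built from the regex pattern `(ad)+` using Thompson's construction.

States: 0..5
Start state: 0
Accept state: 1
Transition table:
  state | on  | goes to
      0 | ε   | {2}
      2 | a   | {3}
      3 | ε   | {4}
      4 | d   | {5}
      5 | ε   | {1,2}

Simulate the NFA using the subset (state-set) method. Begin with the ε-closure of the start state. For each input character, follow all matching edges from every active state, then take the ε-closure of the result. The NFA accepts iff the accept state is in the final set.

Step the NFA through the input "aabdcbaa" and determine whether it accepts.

Answer: REJECT

Steps:
S₀ = ε-closure({0}) = {0,2}
'a' @ 1: {3,4}
'a' @ 2: {}  — state set empty
rest 'bdcbaa' ignored (set empty)
after full input: {}  (accept=1 not in)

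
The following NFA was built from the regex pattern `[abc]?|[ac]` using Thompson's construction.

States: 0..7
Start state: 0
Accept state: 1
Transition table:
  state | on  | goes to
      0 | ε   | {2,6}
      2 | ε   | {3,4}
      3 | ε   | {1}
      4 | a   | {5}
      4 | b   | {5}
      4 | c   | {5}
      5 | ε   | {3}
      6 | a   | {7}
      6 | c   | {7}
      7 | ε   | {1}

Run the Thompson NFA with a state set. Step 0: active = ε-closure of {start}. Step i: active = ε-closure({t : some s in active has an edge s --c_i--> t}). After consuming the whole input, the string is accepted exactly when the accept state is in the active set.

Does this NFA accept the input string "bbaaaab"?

Answer: REJECT

Trace:
initial (ε-close {0}): {0,1,2,3,4,6}
'b' @ 1: {1,3,5}  ✓accept
'b' @ 2: {}  — no active states
rest 'aaaab' ignored (set empty)
after full input: {}  (accept=1 not in)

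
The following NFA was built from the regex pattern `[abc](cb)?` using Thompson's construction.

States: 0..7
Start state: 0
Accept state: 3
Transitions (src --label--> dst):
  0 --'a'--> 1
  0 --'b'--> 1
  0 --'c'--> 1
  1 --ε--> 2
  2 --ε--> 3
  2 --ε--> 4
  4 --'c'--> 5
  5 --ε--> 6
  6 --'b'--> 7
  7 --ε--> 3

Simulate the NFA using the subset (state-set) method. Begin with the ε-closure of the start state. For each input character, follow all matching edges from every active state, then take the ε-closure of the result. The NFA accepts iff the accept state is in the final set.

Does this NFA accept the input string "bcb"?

start: ε-closure({0}) = {0}
'b' @ 1: {1,2,3,4}  (accept∈set)
'c' @ 2: {5,6}
'b' @ 3: {3,7}  (accept∈set)
end set {3,7} — state 3 in

Answer: ACCEPT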